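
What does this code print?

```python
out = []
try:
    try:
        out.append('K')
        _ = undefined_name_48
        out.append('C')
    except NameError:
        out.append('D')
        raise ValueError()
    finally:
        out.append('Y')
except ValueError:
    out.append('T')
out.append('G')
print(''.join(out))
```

Execution trace: 'K' (inner try body) → 'D' (inner except NameError) → 'Y' (inner finally) → 'T' (outer except ValueError) → 'G' (after the try/except). Output: KDYTG

Answer: KDYTG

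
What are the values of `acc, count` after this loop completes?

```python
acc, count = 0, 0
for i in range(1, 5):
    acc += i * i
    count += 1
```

Sum of squares and count
`acc, count` takes the values: (0, 0) → (1, 0) → (1, 1) → (5, 1) → (5, 2) → (14, 2) → (14, 3) → (30, 3) → (30, 4)

Answer: 30, 4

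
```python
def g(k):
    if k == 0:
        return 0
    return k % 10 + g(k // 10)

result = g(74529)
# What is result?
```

Sum of digits of 74529: 9 + 2 + 5 + 4 + 7 = 27

Answer: 27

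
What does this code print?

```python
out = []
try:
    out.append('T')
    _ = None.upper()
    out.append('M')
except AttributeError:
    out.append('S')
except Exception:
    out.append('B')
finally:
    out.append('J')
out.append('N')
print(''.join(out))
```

Execution trace: 'T' (try body) → 'S' (except AttributeError) → 'J' (finally) → 'N' (after the try/except). Output: TSJN

Answer: TSJN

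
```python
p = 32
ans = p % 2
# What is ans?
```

Trace:
`p = 32` → p = 32
`ans = p % 2` → ans = 0
So ans = 0

Answer: 0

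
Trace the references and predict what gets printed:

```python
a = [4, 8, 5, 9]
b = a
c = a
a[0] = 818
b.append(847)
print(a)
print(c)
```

Key concept: multiple aliases.
Step by step:
`a = [4, 8, 5, 9]` → a = [4, 8, 5, 9]
`b = a` → b = [4, 8, 5, 9] (same object as a)
`c = a` → c = [4, 8, 5, 9] (same object as a, b)
`a[0] = 818` → a = [818, 8, 5, 9] (same object as b, c); b = [818, 8, 5, 9] (same object as a, c); c = [818, 8, 5, 9] (same object as a, b)
`b.append(847)` → a = [818, 8, 5, 9, 847] (same object as b, c); b = [818, 8, 5, 9, 847] (same object as a, c); c = [818, 8, 5, 9, 847] (same object as a, b)
`print(a)` → prints [818, 8, 5, 9, 847]
`print(c)` → prints [818, 8, 5, 9, 847]

Answer:
[818, 8, 5, 9, 847]
[818, 8, 5, 9, 847]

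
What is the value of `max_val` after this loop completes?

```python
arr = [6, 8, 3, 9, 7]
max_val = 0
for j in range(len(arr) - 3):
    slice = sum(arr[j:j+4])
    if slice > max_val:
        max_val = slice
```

Max sum of 4-element window in [6, 8, 3, 9, 7]
`max_val` takes the values: 0 → 26 → 27

Answer: 27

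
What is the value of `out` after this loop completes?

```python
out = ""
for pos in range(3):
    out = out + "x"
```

Repeat 'x' 3 times
`out` takes the values: "" → "x" → "xx" → "xxx"

Answer: "xxx"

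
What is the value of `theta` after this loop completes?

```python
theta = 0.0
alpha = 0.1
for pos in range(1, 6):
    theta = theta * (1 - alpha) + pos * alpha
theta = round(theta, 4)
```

Moving average with lr=0.1
`theta` takes the values: 0.0 → 0.1 → 0.29 → 0.561 → 0.9049 → 1.31441 → 1.3144

Answer: 1.3144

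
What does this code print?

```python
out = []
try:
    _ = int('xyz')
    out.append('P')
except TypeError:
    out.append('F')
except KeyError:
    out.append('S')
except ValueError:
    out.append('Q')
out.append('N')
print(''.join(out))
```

Execution trace: 'Q' (except ValueError) → 'N' (after the try/except). Output: QN

Answer: QN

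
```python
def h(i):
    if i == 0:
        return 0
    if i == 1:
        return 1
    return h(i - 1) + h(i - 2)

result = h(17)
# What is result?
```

Build up from base cases: h(0)=0, h(1)=1, h(2)=1, h(3)=2, h(4)=3, h(5)=5, h(6)=8, ..., h(17)=1597

Answer: 1597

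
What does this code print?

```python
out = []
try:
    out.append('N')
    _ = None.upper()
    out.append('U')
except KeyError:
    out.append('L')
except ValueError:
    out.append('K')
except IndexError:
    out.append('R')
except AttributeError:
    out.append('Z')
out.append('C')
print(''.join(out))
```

Execution trace: 'N' (try body) → 'Z' (except AttributeError) → 'C' (after the try/except). Output: NZC

Answer: NZC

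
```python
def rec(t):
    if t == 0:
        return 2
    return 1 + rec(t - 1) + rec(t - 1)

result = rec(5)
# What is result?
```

rec(t) = 1 + 2·rec(t-1), rec(0)=2. Closed form: (2+1)·2^5 - 1 = 95.

Answer: 95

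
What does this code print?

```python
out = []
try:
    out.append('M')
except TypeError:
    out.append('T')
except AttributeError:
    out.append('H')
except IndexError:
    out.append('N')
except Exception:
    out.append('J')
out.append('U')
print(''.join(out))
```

Execution trace: 'M' (try body, no exception) → 'U' (after the try/except). Output: MU

Answer: MU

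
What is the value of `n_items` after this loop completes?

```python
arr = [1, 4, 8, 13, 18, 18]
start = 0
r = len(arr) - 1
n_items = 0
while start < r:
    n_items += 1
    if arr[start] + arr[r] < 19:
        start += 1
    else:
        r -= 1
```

Steps to find pair summing to 19
`n_items` takes the values: 0 → 1 → 2 → 3 → 4 → 5

Answer: 5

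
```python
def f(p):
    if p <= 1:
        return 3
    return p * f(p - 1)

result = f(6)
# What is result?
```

f(6) = 6 * 5 * 4 * 3 * 2 * 3 = 2160

Answer: 2160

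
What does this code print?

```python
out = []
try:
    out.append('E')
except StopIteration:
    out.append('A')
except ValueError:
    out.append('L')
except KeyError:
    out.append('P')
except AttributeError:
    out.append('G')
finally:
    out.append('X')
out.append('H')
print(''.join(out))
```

Execution trace: 'E' (try body, no exception) → 'X' (finally) → 'H' (after the try/except). Output: EXH

Answer: EXH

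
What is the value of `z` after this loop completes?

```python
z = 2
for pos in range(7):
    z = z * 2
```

Multiply by 2, 7 times: 2 * 2^7 = 256
`z` takes the values: 2 → 4 → 8 → 16 → 32 → 64 → 128 → 256

Answer: 256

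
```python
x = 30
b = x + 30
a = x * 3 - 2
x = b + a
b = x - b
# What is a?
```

Trace:
`x = 30` → x = 30
`b = x + 30` → b = 60
`a = x * 3 - 2` → a = 88
`x = b + a` → x = 148
`b = x - b` → b = 88
So a = 88

Answer: 88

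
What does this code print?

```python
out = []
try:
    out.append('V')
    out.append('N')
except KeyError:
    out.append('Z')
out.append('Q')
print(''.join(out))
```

Execution trace: 'V' (try body) → 'N' (try body, no exception) → 'Q' (after the try/except). Output: VNQ

Answer: VNQ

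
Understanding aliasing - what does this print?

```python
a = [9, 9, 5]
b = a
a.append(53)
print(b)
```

Key concept: basic list aliasing.
Step by step:
`a = [9, 9, 5]` → a = [9, 9, 5]
`b = a` → b = [9, 9, 5] (same object as a)
`a.append(53)` → a = [9, 9, 5, 53] (same object as b); b = [9, 9, 5, 53] (same object as a)
`print(b)` → prints [9, 9, 5, 53]

Answer: [9, 9, 5, 53]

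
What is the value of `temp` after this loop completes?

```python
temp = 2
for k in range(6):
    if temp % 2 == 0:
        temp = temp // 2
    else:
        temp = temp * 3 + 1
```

Collatz-style transformation from 2
`temp` takes the values: 2 → 1 → 4 → 2 → 1 → 4 → 2

Answer: 2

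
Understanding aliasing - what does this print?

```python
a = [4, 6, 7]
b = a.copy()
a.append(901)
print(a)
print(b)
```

Key concept: list.copy() creates independent copy.
Step by step:
`a = [4, 6, 7]` → a = [4, 6, 7]
`b = a.copy()` → b = [4, 6, 7]
`a.append(901)` → a = [4, 6, 7, 901]
`print(a)` → prints [4, 6, 7, 901]
`print(b)` → prints [4, 6, 7]

Answer:
[4, 6, 7, 901]
[4, 6, 7]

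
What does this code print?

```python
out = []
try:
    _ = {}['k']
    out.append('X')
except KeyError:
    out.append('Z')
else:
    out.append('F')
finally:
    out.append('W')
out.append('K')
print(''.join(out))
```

Execution trace: 'Z' (except KeyError) → 'W' (finally) → 'K' (after the try/except). Output: ZWK

Answer: ZWK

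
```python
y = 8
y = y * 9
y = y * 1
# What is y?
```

Trace:
`y = 8` → y = 8
`y = y * 9` → y = 72
`y = y * 1` → y = 72
So y = 72

Answer: 72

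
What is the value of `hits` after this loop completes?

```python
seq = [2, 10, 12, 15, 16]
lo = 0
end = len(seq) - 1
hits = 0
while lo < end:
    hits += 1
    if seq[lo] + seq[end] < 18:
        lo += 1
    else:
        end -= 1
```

Steps to find pair summing to 18
`hits` takes the values: 0 → 1 → 2 → 3 → 4

Answer: 4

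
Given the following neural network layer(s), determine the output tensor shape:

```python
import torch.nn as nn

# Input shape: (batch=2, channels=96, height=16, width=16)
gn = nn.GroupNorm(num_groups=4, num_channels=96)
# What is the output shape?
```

Input: (2, 96, 16, 16) -> Output: (2, 96, 16, 16)

Answer: (2, 96, 16, 16)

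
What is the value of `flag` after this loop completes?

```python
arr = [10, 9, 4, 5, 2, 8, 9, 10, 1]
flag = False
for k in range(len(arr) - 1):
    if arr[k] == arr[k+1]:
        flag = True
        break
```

Check consecutive duplicates in [10, 9, 4, 5, 2, 8, 9, 10, 1]
`flag` takes the values: False

Answer: False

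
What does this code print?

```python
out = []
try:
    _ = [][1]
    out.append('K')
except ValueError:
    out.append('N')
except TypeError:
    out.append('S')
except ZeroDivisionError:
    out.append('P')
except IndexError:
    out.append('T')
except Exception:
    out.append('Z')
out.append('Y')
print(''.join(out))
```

Execution trace: 'T' (except IndexError) → 'Y' (after the try/except). Output: TY

Answer: TY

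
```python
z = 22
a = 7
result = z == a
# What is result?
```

Trace:
`z = 22` → z = 22
`a = 7` → a = 7
`result = z == a` → result = False
So result = False

Answer: False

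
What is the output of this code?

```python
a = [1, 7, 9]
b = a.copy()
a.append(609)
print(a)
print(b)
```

Key concept: list.copy() creates independent copy.
Step by step:
`a = [1, 7, 9]` → a = [1, 7, 9]
`b = a.copy()` → b = [1, 7, 9]
`a.append(609)` → a = [1, 7, 9, 609]
`print(a)` → prints [1, 7, 9, 609]
`print(b)` → prints [1, 7, 9]

Answer:
[1, 7, 9, 609]
[1, 7, 9]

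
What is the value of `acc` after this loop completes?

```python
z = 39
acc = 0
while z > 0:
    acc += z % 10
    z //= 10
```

Sum digits of 39
`acc` takes the values: 0 → 9 → 12

Answer: 12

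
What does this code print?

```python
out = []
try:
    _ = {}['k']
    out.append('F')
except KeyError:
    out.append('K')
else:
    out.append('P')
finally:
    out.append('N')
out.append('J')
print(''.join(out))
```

Execution trace: 'K' (except KeyError) → 'N' (finally) → 'J' (after the try/except). Output: KNJ

Answer: KNJ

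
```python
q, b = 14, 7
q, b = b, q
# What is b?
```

Trace:
`q, b = 14, 7` → q = 14; b = 7
`q, b = b, q` → q = 7; b = 14
So b = 14

Answer: 14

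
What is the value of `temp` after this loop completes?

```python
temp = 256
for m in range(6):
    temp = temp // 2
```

Halve 6 times: 256 // 2^6 = 4
`temp` takes the values: 256 → 128 → 64 → 32 → 16 → 8 → 4

Answer: 4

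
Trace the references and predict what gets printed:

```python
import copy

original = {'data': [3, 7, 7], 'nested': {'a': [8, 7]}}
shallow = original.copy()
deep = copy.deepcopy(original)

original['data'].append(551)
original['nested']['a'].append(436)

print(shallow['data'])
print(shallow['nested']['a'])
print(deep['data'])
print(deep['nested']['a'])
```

Key concept: comparing shallow vs deep copy.
Step by step:
`original = {'data': [3, 7, 7], 'nested': {'a': [8, 7]}}` → original = {'data': [3, 7, 7], 'nested': {'a': [8, 7]}}
`shallow = original.copy()` → shallow = {'data': [3, 7, 7], 'nested': {'a': [8, 7]}}
`deep = copy.deepcopy(original)` → deep = {'data': [3, 7, 7], 'nested': {'a': [8, 7]}}
`original['data'].append(551)` → original = {'data': [3, 7, 7, 551], 'nested': {'a': [8, 7]}}; shallow = {'data': [3, 7, 7, 551], 'nested': {'a': [8, 7]}}
`original['nested']['a'].append(436)` → original = {'data': [3, 7, 7, 551], 'nested': {'a': [8, 7, 436]}}; shallow = {'data': [3, 7, 7, 551], 'nested': {'a': [8, 7, 436]}}
`print(shallow['data'])` → prints [3, 7, 7, 551]
`print(shallow['nested']['a'])` → prints [8, 7, 436]
`print(deep['data'])` → prints [3, 7, 7]
`print(deep['nested']['a'])` → prints [8, 7]

Answer:
[3, 7, 7, 551]
[8, 7, 436]
[3, 7, 7]
[8, 7]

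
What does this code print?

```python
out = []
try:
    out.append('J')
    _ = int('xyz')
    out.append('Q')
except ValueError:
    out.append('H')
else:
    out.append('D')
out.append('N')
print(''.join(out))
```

Execution trace: 'J' (try body) → 'H' (except ValueError) → 'N' (after the try/except). Output: JHN

Answer: JHN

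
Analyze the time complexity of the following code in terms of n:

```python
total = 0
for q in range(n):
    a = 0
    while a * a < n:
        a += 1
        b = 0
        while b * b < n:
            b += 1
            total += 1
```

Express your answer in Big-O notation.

Each loop level contributes: n × √n × √n. Multiplying the contributions gives O(n^2).

Answer: O(n^2)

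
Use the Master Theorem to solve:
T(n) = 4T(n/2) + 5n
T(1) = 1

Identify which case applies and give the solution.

a=4, b=2, f(n)=5n. log_2(4) = 2. Since c=1 < 2, Case 1 applies: T(n) = Θ(n^log_b(a)) = O(n^2).

Answer: O(n^2) - Case 1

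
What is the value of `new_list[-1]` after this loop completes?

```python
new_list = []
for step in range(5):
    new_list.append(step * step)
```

Last element of squares 0 to 4
`new_list` takes the values: [] → [0] → [0, 1] → [0, 1, 4] → [0, 1, 4, 9] → [0, 1, 4, 9, 16]
So `new_list[-1]` = 16

Answer: 16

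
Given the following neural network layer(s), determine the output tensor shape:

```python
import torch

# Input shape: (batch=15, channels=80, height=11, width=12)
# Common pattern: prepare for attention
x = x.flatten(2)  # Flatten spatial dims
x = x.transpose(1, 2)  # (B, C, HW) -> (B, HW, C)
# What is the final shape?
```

Input: (15, 80, 11, 12) -> after flatten(2): (15, 80, 132) -> Output: (15, 132, 80)

Answer: (15, 132, 80)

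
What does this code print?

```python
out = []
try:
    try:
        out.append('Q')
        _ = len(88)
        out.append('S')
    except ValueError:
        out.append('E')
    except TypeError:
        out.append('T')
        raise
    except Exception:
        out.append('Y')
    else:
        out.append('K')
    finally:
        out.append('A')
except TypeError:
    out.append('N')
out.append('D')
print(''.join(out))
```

Execution trace: 'Q' (try body) → 'T' (except TypeError) → 'A' (finally) → 'N' (outer except TypeError) → 'D' (after the try/except). Output: QTAND

Answer: QTAND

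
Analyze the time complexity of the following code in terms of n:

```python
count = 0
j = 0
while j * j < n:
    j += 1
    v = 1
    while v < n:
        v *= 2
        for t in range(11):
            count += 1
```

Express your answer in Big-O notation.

Each loop level contributes: √n × log n × 1. Multiplying the contributions gives O(√n log n).

Answer: O(√n log n)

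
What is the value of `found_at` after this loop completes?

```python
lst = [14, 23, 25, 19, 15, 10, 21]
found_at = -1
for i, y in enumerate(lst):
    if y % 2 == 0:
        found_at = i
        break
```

First even number index in [14, 23, 25, 19, 15, 10, 21]
`found_at` takes the values: -1 → 0

Answer: 0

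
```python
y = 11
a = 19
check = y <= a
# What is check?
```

Trace:
`y = 11` → y = 11
`a = 19` → a = 19
`check = y <= a` → check = True
So check = True

Answer: True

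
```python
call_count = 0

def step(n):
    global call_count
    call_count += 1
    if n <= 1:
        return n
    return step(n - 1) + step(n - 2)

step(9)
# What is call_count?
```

Calls(n) = 1 + Calls(n-1) + Calls(n-2); Calls(0)=Calls(1)=1. For n=9 this gives 109.

Answer: 109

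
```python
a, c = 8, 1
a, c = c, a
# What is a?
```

Trace:
`a, c = 8, 1` → a = 8; c = 1
`a, c = c, a` → a = 1; c = 8
So a = 1

Answer: 1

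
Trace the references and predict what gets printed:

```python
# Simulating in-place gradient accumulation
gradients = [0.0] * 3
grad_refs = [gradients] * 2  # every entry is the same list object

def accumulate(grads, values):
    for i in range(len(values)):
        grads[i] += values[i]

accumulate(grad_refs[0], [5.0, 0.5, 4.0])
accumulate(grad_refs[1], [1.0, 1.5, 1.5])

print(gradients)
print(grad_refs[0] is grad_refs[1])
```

Key concept: gradient accumulation aliasing.
Step by step:
`gradients = [0.0] * 3` → gradients = [0.0, 0.0, 0.0]
`grad_refs = [gradients] * 2` → grad_refs = [[0.0, 0.0, 0.0], [0.0, 0.0, 0.0]]
`accumulate(grad_refs[0], [5.0, 0.5, 4.0])` → gradients = [5.0, 0.5, 4.0]; grad_refs = [[5.0, 0.5, 4.0], [5.0, 0.5, 4.0]]
`accumulate(grad_refs[1], [1.0, 1.5, 1.5])` → gradients = [6.0, 2.0, 5.5]; grad_refs = [[6.0, 2.0, 5.5], [6.0, 2.0, 5.5]]
`print(gradients)` → prints [6.0, 2.0, 5.5]
`print(grad_refs[0] is grad_refs[1])` → prints True

Answer:
[6.0, 2.0, 5.5]
True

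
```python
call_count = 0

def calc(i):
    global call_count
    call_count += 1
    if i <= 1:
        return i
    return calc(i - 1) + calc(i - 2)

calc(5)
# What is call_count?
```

Calls(i) = 1 + Calls(i-1) + Calls(i-2); Calls(0)=Calls(1)=1. For i=5 this gives 15.

Answer: 15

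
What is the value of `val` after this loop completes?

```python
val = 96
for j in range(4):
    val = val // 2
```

Halve 4 times: 96 // 2^4 = 6
`val` takes the values: 96 → 48 → 24 → 12 → 6

Answer: 6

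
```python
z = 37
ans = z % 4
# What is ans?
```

Trace:
`z = 37` → z = 37
`ans = z % 4` → ans = 1
So ans = 1

Answer: 1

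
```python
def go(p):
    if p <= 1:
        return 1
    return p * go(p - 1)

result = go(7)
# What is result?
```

go(7) = 7 * 6 * 5 * 4 * 3 * 2 * 1 = 5040

Answer: 5040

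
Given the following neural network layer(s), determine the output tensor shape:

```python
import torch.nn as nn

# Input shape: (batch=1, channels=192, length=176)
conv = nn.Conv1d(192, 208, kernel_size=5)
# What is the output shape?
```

Input: (1, 192, 176) -> Output: (1, 208, 172)

Answer: (1, 208, 172)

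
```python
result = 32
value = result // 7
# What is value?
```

Trace:
`result = 32` → result = 32
`value = result // 7` → value = 4
So value = 4

Answer: 4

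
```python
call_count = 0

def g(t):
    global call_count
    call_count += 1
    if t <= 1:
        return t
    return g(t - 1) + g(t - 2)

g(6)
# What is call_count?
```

Calls(t) = 1 + Calls(t-1) + Calls(t-2); Calls(0)=Calls(1)=1. For t=6 this gives 25.

Answer: 25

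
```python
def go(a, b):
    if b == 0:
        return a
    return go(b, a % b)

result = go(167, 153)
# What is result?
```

go(167, 153) -> go(153, 14) -> go(14, 13) -> go(13, 1) -> go(1, 0) -> 1

Answer: 1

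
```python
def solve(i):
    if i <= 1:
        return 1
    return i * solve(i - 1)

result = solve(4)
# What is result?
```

solve(4) = 4 * 3 * 2 * 1 = 24

Answer: 24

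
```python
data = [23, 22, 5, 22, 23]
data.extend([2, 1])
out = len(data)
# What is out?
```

Trace:
`data = [23, 22, 5, 22, 23]` → data = [23, 22, 5, 22, 23]
`data.extend([2, 1])` → data = [23, 22, 5, 22, 23, 2, 1]
`out = len(data)` → out = 7
So out = 7

Answer: 7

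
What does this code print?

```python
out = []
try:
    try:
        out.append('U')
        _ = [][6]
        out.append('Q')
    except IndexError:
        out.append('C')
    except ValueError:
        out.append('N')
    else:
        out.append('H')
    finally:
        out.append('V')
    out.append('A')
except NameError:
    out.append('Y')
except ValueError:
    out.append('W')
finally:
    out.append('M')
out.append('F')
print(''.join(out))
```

Execution trace: 'U' (inner try body) → 'C' (inner except IndexError) → 'V' (inner finally) → 'A' (try body, no exception) → 'M' (finally) → 'F' (after the try/except). Output: UCVAMF

Answer: UCVAMF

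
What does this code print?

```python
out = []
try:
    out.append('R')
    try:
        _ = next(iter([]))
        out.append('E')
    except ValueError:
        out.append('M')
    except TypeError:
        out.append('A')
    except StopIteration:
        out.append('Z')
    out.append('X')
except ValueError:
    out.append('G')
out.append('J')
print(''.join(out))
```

Execution trace: 'R' (try body) → 'Z' (inner except StopIteration) → 'X' (try body, no exception) → 'J' (after the try/except). Output: RZXJ

Answer: RZXJ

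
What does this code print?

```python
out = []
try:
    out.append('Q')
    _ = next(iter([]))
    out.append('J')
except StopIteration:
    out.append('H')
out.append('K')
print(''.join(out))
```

Execution trace: 'Q' (try body) → 'H' (except StopIteration) → 'K' (after the try/except). Output: QHK

Answer: QHK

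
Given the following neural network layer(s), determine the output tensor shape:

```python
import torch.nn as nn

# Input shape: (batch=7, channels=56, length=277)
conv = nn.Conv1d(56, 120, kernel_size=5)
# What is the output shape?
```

Input: (7, 56, 277) -> Output: (7, 120, 273)

Answer: (7, 120, 273)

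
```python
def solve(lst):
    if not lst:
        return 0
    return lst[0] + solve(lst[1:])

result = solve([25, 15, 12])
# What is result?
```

25 + 15 + 12 + 0 = 52

Answer: 52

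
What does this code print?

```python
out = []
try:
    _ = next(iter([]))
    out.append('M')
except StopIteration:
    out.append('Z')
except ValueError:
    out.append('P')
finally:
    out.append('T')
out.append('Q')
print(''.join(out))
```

Execution trace: 'Z' (except StopIteration) → 'T' (finally) → 'Q' (after the try/except). Output: ZTQ

Answer: ZTQ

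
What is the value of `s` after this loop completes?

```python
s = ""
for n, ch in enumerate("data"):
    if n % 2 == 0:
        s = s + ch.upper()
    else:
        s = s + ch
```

Uppercase even positions in 'data'
`s` takes the values: "" → "D" → "Da" → "DaT" → "DaTa"

Answer: "DaTa"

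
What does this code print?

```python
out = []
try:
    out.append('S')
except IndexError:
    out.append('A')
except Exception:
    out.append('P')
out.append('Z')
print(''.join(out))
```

Execution trace: 'S' (try body, no exception) → 'Z' (after the try/except). Output: SZ

Answer: SZ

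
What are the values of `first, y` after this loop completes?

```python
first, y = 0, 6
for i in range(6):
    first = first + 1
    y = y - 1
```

first goes 0→6, y goes 6→0
`first, y` takes the values: (0, 6) → (1, 6) → (1, 5) → (2, 5) → (2, 4) → (3, 4) → (3, 3) → (4, 3) → (4, 2) → (5, 2) → (5, 1) → (6, 1) → (6, 0)

Answer: 6, 0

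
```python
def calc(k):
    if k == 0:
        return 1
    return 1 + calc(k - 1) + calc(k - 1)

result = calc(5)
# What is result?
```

calc(k) = 1 + 2·calc(k-1), calc(0)=1. Closed form: (1+1)·2^5 - 1 = 63.

Answer: 63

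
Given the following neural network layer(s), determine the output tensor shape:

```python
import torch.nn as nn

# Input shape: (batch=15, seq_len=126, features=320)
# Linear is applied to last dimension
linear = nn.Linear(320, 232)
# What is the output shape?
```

Input: (15, 126, 320) -> Output: (15, 126, 232)

Answer: (15, 126, 232)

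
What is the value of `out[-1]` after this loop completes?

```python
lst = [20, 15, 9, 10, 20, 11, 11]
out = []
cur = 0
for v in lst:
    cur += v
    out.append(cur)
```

Cumulative sum ends at 96
`out` takes the values: [] → [20] → [20, 35] → [20, 35, 44] → [20, 35, 44, 54] → [20, 35, 44, 54, 74] → [20, 35, 44, 54, 74, 85] → [20, 35, 44, 54, 74, 85, 96]
So `out[-1]` = 96

Answer: 96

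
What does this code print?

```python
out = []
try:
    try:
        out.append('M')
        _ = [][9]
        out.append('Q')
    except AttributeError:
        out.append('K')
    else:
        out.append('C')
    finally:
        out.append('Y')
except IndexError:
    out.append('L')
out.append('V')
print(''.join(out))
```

Execution trace: 'M' (try body) → 'Y' (finally) → 'L' (outer except IndexError) → 'V' (after the try/except). Output: MYLV

Answer: MYLV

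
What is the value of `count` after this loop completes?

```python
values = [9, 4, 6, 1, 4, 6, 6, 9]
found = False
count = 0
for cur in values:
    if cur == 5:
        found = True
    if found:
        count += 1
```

Count elements after first 5 in [9, 4, 6, 1, 4, 6, 6, 9]
`count` takes the values: 0

Answer: 0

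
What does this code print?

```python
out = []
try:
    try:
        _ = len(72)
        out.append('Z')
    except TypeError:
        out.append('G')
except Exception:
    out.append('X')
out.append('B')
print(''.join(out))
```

Execution trace: 'G' (inner except TypeError) → 'B' (after the try/except). Output: GB

Answer: GB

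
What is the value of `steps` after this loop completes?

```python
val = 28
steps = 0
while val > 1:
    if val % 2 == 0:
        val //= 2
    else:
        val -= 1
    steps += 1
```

Steps to reduce 28 to 1
`steps` takes the values: 0 → 1 → 2 → 3 → 4 → 5 → 6

Answer: 6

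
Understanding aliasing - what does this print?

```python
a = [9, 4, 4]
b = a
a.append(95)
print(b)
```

Key concept: basic list aliasing.
Step by step:
`a = [9, 4, 4]` → a = [9, 4, 4]
`b = a` → b = [9, 4, 4] (same object as a)
`a.append(95)` → a = [9, 4, 4, 95] (same object as b); b = [9, 4, 4, 95] (same object as a)
`print(b)` → prints [9, 4, 4, 95]

Answer: [9, 4, 4, 95]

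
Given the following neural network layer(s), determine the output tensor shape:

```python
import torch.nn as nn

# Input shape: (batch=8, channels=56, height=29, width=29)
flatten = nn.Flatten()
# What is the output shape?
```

Input: (8, 56, 29, 29) -> Output: (8, 47096)

Answer: (8, 47096)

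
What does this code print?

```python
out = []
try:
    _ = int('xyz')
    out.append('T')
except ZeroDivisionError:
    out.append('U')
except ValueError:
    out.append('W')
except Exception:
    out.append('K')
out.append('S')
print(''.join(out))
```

Execution trace: 'W' (except ValueError) → 'S' (after the try/except). Output: WS

Answer: WS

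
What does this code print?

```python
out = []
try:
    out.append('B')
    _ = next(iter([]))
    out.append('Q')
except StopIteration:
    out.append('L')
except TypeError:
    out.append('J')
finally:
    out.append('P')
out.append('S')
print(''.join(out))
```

Execution trace: 'B' (try body) → 'L' (except StopIteration) → 'P' (finally) → 'S' (after the try/except). Output: BLPS

Answer: BLPS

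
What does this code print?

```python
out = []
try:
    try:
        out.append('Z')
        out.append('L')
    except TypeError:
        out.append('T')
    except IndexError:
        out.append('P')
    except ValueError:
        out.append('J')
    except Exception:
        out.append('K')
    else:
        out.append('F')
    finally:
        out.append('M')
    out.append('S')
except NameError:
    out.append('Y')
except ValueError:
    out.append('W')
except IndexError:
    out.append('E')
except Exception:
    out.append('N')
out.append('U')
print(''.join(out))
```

Execution trace: 'Z' (inner try body) → 'L' (inner try body, no exception) → 'F' (inner else) → 'M' (inner finally) → 'S' (try body, no exception) → 'U' (after the try/except). Output: ZLFMSU

Answer: ZLFMSU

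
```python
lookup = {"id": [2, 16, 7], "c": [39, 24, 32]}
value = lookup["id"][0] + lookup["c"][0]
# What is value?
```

Trace:
`lookup = {"id": [2, 16, 7], "c": [39, 24, 32]}` → lookup = {'id': [2, 16, 7], 'c': [39, 24, 32]}
`value = lookup["id"][0] + lookup["c"][0]` → value = 41
So value = 41

Answer: 41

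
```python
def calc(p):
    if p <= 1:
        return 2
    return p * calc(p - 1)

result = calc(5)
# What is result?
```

calc(5) = 5 * 4 * 3 * 2 * 2 = 240

Answer: 240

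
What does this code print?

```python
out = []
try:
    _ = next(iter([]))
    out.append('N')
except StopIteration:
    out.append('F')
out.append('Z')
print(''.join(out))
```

Execution trace: 'F' (except StopIteration) → 'Z' (after the try/except). Output: FZ

Answer: FZ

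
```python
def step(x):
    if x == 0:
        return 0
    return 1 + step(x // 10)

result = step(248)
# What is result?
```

Count of digits of 248: 3

Answer: 3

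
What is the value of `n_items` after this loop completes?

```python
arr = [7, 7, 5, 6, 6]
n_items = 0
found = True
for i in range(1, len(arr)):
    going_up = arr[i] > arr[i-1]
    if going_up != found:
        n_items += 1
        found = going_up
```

Count direction changes in [7, 7, 5, 6, 6]
`n_items` takes the values: 0 → 1 → 2 → 3

Answer: 3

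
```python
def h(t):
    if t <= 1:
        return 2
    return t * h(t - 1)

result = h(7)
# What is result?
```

h(7) = 7 * 6 * 5 * 4 * 3 * 2 * 2 = 10080

Answer: 10080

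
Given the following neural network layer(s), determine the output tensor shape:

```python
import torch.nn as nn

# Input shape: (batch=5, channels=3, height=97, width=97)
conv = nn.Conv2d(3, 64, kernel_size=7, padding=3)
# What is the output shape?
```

Input: (5, 3, 97, 97) -> Output: (5, 64, 97, 97)

Answer: (5, 64, 97, 97)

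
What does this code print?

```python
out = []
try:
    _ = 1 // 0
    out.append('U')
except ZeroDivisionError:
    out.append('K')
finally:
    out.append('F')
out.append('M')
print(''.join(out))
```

Execution trace: 'K' (except ZeroDivisionError) → 'F' (finally) → 'M' (after the try/except). Output: KFM

Answer: KFM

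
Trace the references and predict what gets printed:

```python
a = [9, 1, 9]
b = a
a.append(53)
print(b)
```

Key concept: basic list aliasing.
Step by step:
`a = [9, 1, 9]` → a = [9, 1, 9]
`b = a` → b = [9, 1, 9] (same object as a)
`a.append(53)` → a = [9, 1, 9, 53] (same object as b); b = [9, 1, 9, 53] (same object as a)
`print(b)` → prints [9, 1, 9, 53]

Answer: [9, 1, 9, 53]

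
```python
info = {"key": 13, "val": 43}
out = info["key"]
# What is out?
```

Trace:
`info = {"key": 13, "val": 43}` → info = {'key': 13, 'val': 43}
`out = info["key"]` → out = 13
So out = 13

Answer: 13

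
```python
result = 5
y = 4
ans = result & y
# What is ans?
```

Trace:
`result = 5` → result = 5
`y = 4` → y = 4
`ans = result & y` → ans = 4
So ans = 4

Answer: 4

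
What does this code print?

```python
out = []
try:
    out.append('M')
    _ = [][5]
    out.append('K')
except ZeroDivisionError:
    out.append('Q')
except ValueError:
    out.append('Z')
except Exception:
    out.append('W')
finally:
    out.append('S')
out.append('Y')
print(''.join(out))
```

Execution trace: 'M' (try body) → 'W' (except Exception) → 'S' (finally) → 'Y' (after the try/except). Output: MWSY

Answer: MWSY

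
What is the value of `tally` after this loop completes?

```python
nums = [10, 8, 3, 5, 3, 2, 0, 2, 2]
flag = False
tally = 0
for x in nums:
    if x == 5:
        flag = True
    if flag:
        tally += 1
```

Count elements after first 5 in [10, 8, 3, 5, 3, 2, 0, 2, 2]
`tally` takes the values: 0 → 1 → 2 → 3 → 4 → 5 → 6

Answer: 6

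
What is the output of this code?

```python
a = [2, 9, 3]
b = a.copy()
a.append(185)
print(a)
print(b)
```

Key concept: list.copy() creates independent copy.
Step by step:
`a = [2, 9, 3]` → a = [2, 9, 3]
`b = a.copy()` → b = [2, 9, 3]
`a.append(185)` → a = [2, 9, 3, 185]
`print(a)` → prints [2, 9, 3, 185]
`print(b)` → prints [2, 9, 3]

Answer:
[2, 9, 3, 185]
[2, 9, 3]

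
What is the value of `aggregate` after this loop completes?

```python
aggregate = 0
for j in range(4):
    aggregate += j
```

Sum of 0 to 3 = 6
`aggregate` takes the values: 0 → 1 → 3 → 6

Answer: 6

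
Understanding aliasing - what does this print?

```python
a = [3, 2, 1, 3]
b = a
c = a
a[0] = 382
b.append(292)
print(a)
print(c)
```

Key concept: multiple aliases.
Step by step:
`a = [3, 2, 1, 3]` → a = [3, 2, 1, 3]
`b = a` → b = [3, 2, 1, 3] (same object as a)
`c = a` → c = [3, 2, 1, 3] (same object as a, b)
`a[0] = 382` → a = [382, 2, 1, 3] (same object as b, c); b = [382, 2, 1, 3] (same object as a, c); c = [382, 2, 1, 3] (same object as a, b)
`b.append(292)` → a = [382, 2, 1, 3, 292] (same object as b, c); b = [382, 2, 1, 3, 292] (same object as a, c); c = [382, 2, 1, 3, 292] (same object as a, b)
`print(a)` → prints [382, 2, 1, 3, 292]
`print(c)` → prints [382, 2, 1, 3, 292]

Answer:
[382, 2, 1, 3, 292]
[382, 2, 1, 3, 292]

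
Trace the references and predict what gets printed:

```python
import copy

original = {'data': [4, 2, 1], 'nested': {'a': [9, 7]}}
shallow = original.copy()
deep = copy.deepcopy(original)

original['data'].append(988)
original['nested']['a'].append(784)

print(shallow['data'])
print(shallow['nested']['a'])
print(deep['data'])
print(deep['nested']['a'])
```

Key concept: comparing shallow vs deep copy.
Step by step:
`original = {'data': [4, 2, 1], 'nested': {'a': [9, 7]}}` → original = {'data': [4, 2, 1], 'nested': {'a': [9, 7]}}
`shallow = original.copy()` → shallow = {'data': [4, 2, 1], 'nested': {'a': [9, 7]}}
`deep = copy.deepcopy(original)` → deep = {'data': [4, 2, 1], 'nested': {'a': [9, 7]}}
`original['data'].append(988)` → original = {'data': [4, 2, 1, 988], 'nested': {'a': [9, 7]}}; shallow = {'data': [4, 2, 1, 988], 'nested': {'a': [9, 7]}}
`original['nested']['a'].append(784)` → original = {'data': [4, 2, 1, 988], 'nested': {'a': [9, 7, 784]}}; shallow = {'data': [4, 2, 1, 988], 'nested': {'a': [9, 7, 784]}}
`print(shallow['data'])` → prints [4, 2, 1, 988]
`print(shallow['nested']['a'])` → prints [9, 7, 784]
`print(deep['data'])` → prints [4, 2, 1]
`print(deep['nested']['a'])` → prints [9, 7]

Answer:
[4, 2, 1, 988]
[9, 7, 784]
[4, 2, 1]
[9, 7]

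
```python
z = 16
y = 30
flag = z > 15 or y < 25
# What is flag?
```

Trace:
`z = 16` → z = 16
`y = 30` → y = 30
`flag = z > 15 or y < 25` → flag = True
So flag = True

Answer: True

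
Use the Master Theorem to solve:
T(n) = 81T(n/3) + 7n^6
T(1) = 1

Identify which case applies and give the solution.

a=81, b=3, f(n)=7n^6. log_3(81) = 4. Since c=6 > 4 and the regularity condition holds (81(n/3)^6 = (81/3^6)n^6 with 81/3^6 < 1), Case 3 applies: T(n) = Θ(f(n)) = O(n^6).

Answer: O(n^6) - Case 3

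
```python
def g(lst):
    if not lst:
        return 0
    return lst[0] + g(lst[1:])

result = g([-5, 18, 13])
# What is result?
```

(-5) + 18 + 13 + 0 = 26

Answer: 26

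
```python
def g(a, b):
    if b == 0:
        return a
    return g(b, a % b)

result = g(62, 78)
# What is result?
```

g(62, 78) -> g(78, 62) -> g(62, 16) -> g(16, 14) -> g(14, 2) -> g(2, 0) -> 2

Answer: 2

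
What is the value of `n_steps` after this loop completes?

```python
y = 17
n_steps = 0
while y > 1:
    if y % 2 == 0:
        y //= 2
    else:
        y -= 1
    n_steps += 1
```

Steps to reduce 17 to 1
`n_steps` takes the values: 0 → 1 → 2 → 3 → 4 → 5

Answer: 5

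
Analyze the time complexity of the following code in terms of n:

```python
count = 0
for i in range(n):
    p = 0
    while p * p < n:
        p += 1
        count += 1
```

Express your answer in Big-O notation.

Each loop level contributes: n × √n. Multiplying the contributions gives O(n√n).

Answer: O(n√n)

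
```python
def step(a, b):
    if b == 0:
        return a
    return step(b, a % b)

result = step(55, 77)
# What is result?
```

step(55, 77) -> step(77, 55) -> step(55, 22) -> step(22, 11) -> step(11, 0) -> 11

Answer: 11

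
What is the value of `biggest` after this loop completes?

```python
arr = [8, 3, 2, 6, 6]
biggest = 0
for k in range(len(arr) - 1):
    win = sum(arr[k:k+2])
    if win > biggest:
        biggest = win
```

Max sum of 2-element window in [8, 3, 2, 6, 6]
`biggest` takes the values: 0 → 11 → 12

Answer: 12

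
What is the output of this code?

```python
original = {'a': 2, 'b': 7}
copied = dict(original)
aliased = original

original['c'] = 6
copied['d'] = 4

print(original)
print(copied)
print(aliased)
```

Key concept: dict() creates copy, assignment creates alias.
Step by step:
`original = {'a': 2, 'b': 7}` → original = {'a': 2, 'b': 7}
`copied = dict(original)` → copied = {'a': 2, 'b': 7}
`aliased = original` → aliased = {'a': 2, 'b': 7} (same object as original)
`original['c'] = 6` → original = {'a': 2, 'b': 7, 'c': 6} (same object as aliased); aliased = {'a': 2, 'b': 7, 'c': 6} (same object as original)
`copied['d'] = 4` → copied = {'a': 2, 'b': 7, 'd': 4}
`print(original)` → prints {'a': 2, 'b': 7, 'c': 6}
`print(copied)` → prints {'a': 2, 'b': 7, 'd': 4}
`print(aliased)` → prints {'a': 2, 'b': 7, 'c': 6}

Answer:
{'a': 2, 'b': 7, 'c': 6}
{'a': 2, 'b': 7, 'd': 4}
{'a': 2, 'b': 7, 'c': 6}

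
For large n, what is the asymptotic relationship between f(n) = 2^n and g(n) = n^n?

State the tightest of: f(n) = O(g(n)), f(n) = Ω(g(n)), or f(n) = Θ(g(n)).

2^n vs n^n: f(n) = O(g(n)) but not Ω(g(n)) — n^n grows strictly faster than 2^n.

Answer: f(n) = O(g(n)) but not Ω(g(n)) — n^n grows strictly faster than 2^n.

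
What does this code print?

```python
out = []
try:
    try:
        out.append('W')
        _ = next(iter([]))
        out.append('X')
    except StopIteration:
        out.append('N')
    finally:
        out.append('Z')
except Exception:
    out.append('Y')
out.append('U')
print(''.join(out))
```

Execution trace: 'W' (inner try body) → 'N' (inner except StopIteration) → 'Z' (inner finally) → 'U' (after the try/except). Output: WNZU

Answer: WNZU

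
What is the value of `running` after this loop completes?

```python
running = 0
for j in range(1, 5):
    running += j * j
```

Sum of squares 1² to 4² = 30
`running` takes the values: 0 → 1 → 5 → 14 → 30

Answer: 30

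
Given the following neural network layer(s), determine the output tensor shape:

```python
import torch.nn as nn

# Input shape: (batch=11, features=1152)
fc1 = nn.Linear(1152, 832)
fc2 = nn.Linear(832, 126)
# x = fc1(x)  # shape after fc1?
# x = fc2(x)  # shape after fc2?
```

Input: (11, 1152) -> after fc1: (11, 832) -> Output: (11, 126)

Answer: (11, 126)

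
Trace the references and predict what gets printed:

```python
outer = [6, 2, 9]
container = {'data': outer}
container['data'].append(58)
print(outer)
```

Key concept: dict holds reference to list.
Step by step:
`outer = [6, 2, 9]` → outer = [6, 2, 9]
`container = {'data': outer}` → container = {'data': [6, 2, 9]}
`container['data'].append(58)` → outer = [6, 2, 9, 58]; container = {'data': [6, 2, 9, 58]}
`print(outer)` → prints [6, 2, 9, 58]

Answer: [6, 2, 9, 58]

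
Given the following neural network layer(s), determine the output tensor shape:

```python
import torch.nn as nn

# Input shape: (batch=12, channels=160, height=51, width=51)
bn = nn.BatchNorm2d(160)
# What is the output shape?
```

Input: (12, 160, 51, 51) -> Output: (12, 160, 51, 51)

Answer: (12, 160, 51, 51)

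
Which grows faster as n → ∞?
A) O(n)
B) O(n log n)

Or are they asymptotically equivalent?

O(n) vs O(n log n): Higher order terms dominate.

Answer: B) O(n log n) grows faster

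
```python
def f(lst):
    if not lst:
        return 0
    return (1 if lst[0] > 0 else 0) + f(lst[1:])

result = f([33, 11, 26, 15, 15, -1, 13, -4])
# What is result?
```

Count of positive elements in [33, 11, 26, 15, 15, -1, 13, -4] = 6

Answer: 6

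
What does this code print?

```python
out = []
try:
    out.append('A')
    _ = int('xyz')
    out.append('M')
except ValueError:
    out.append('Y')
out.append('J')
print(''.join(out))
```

Execution trace: 'A' (try body) → 'Y' (except ValueError) → 'J' (after the try/except). Output: AYJ

Answer: AYJ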